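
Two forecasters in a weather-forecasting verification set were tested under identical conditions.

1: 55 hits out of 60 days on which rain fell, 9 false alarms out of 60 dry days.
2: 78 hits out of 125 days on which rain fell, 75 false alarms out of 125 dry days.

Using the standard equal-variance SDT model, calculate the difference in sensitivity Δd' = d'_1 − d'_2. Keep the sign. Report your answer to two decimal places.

Δd' = 2.36

1: z(0.9167) = 1.383, z(0.1500) = -1.036, d' = 2.419
2: z(0.6240) = 0.316, z(0.6000) = 0.253, d' = 0.063
Δd' = d'_1 − d'_2 = 2.419 − 0.063 = 2.356
1 has the higher sensitivity.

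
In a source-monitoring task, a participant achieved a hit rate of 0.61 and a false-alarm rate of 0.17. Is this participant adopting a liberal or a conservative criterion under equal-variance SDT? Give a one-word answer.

z(H) = 0.279, z(FA) = -0.954
c = −½·(z(H) + z(FA)) = 0.3375
c > 0 → conservative criterion (biased toward responding “no”).

conservative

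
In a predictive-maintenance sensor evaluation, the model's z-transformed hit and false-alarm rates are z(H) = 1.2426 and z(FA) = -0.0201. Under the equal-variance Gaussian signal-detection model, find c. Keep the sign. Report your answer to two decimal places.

c = -0.61

c = −½·[z(H) + z(FA)] = −½·(1.2426 + (-0.0201)) = -0.61125
c < 0: the model has a liberal response bias.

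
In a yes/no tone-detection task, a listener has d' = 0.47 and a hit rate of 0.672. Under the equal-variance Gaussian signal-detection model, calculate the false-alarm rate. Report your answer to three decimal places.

false-alarm rate = 0.490

z(hit rate) = z(0.672) = 0.4454
z(FA) = z(H) − d' = 0.4454 − 0.47 = -0.0246
false-alarm rate = Φ(-0.0246) = 0.4902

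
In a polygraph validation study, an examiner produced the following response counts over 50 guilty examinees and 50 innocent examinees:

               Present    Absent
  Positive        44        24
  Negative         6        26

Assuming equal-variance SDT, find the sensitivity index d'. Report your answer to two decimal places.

H = 44/50 = 0.8800
FA = 24/50 = 0.4800
Φ⁻¹(H) = Φ⁻¹(0.8800) = 1.175
Φ⁻¹(FA) = Φ⁻¹(0.4800) = -0.050
d' = z(H) − z(FA) = 1.175 − (-0.050) = 1.225

d' = 1.23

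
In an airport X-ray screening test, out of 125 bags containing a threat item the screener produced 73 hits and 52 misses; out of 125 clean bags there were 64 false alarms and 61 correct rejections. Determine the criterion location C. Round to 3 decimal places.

H = 73/125 = 0.5840
FA = 64/125 = 0.5120
z(0.5840) = 0.2121, z(0.5120) = 0.0301
c = −½·[z(H) + z(FA)] = −0.5 × (0.2121 + 0.0301) = -0.1211

C = -0.121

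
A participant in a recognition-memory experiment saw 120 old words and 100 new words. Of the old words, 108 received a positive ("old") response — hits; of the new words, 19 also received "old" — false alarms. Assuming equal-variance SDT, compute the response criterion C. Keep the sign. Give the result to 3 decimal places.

C = -0.202

H = 108/120 = 0.9000
FA = 19/100 = 0.1900
Φ⁻¹(0.9000) = 1.2816, Φ⁻¹(0.1900) = -0.8779
c = −½·[z(H) + z(FA)] = −0.5 × (1.2816 + (-0.8779)) = -0.20185
c < 0: the participant has a liberal response bias.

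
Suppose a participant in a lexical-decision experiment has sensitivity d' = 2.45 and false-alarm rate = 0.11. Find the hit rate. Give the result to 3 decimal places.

z(false-alarm rate) = z(0.11) = -1.2265
z(H) = z(FA) + d' = -1.2265 + 2.45 = 1.2235
hit rate = Φ(1.2235) = 0.8894

hit rate = 0.889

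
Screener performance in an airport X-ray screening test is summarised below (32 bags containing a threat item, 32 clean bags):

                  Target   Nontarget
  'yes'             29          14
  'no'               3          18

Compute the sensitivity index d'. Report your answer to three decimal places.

H = 29/32 = 0.9062
FA = 14/32 = 0.4375
Φ⁻¹(0.9062) = 1.3177, Φ⁻¹(0.4375) = -0.1573
d' = z(H) − z(FA) = 1.3177 − (-0.1573) = 1.4750

d' = 1.475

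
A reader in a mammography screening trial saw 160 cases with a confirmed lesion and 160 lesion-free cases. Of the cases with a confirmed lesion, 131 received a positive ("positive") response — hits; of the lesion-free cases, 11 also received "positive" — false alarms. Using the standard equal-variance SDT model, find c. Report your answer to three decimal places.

c = 0.287

H = 131/160 = 0.8187
FA = 11/160 = 0.0688
Φ⁻¹(H) = Φ⁻¹(0.8187) = 0.9104
Φ⁻¹(FA) = Φ⁻¹(0.0688) = -1.4848
c = −½·[z(H) + z(FA)] = −0.5 × (0.9104 + (-1.4848)) = 0.2872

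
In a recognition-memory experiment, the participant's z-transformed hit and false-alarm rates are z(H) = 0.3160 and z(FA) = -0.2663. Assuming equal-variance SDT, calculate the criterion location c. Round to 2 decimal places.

c = -0.02

c = −½·[z(H) + z(FA)] = −½·(0.3160 + (-0.2663)) = -0.02485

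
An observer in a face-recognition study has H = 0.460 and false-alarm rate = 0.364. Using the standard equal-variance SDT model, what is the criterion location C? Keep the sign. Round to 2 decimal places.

C = 0.22

Φ⁻¹(H) = Φ⁻¹(0.460) = -0.100
Φ⁻¹(FA) = Φ⁻¹(0.364) = -0.348
c = −½·[z(H) + z(FA)] = −0.5 × (-0.100 + (-0.348)) = 0.224
c > 0: the observer has a conservative response bias.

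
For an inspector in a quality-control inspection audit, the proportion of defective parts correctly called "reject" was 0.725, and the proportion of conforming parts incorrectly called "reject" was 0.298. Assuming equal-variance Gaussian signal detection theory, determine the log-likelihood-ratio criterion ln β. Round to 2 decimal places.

ln β = -0.04

z(0.725) = 0.598, z(0.298) = -0.530
ln β = −½·[z(H)² − z(FA)²] = −0.5 × (0.358 − 0.281) = -0.0385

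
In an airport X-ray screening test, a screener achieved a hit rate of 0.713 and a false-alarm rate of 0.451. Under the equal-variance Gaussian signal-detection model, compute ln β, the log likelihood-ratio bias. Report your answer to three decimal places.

ln β = -0.150

Φ⁻¹(H) = Φ⁻¹(0.713) = 0.5622
Φ⁻¹(FA) = Φ⁻¹(0.451) = -0.1231
ln β = −½·[z(H)² − z(FA)²] = −0.5 × (0.3161 − 0.0152) = -0.15045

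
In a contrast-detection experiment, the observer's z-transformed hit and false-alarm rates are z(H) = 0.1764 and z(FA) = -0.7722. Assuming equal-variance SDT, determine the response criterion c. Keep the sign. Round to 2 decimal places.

c = 0.30

c = −½·[z(H) + z(FA)] = −½·(0.1764 + (-0.7722)) = 0.2979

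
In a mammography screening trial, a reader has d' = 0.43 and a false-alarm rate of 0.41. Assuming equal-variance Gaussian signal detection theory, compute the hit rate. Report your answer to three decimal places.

z(false-alarm rate) = z(0.41) = -0.2275
z(H) = z(FA) + d' = -0.2275 + 0.43 = 0.2025
hit rate = Φ(0.2025) = 0.5802

hit rate = 0.580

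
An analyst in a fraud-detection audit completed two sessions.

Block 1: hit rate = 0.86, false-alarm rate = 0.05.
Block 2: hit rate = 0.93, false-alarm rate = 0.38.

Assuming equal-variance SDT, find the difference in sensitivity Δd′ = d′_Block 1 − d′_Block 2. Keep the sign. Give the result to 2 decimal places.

Block 1: z(0.86) = 1.080, z(0.05) = -1.645, d' = 2.725
Block 2: z(0.93) = 1.476, z(0.38) = -0.305, d' = 1.781
Δd' = d'_Block 1 − d'_Block 2 = 2.725 − 1.781 = 0.944
Block 1 has the higher sensitivity.

Δd′ = 0.94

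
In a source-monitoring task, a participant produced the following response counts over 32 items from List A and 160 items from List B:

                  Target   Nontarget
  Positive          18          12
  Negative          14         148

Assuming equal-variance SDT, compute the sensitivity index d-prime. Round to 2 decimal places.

H = 18/32 = 0.5625
FA = 12/160 = 0.0750
z(H) = 0.1573
z(FA) = -1.4395
d' = z(H) − z(FA) = 0.1573 − (-1.4395) = 1.5968

d-prime = 1.60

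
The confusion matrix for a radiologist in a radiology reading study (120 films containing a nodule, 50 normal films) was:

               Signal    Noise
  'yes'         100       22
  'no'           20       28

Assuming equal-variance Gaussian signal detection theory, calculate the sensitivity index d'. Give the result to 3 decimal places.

d' = 1.118

H = 100/120 = 0.8333
FA = 22/50 = 0.4400
Φ⁻¹(H) = Φ⁻¹(0.8333) = 0.9673
Φ⁻¹(FA) = Φ⁻¹(0.4400) = -0.1510
d' = z(H) − z(FA) = 0.9673 − (-0.1510) = 1.1183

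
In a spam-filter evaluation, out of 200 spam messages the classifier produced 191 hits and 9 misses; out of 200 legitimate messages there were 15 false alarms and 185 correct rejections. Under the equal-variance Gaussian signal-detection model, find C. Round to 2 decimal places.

H = 191/200 = 0.9550
FA = 15/200 = 0.0750
z(0.9550) = 1.695, z(0.0750) = -1.440
c = −½·[z(H) + z(FA)] = −0.5 × (1.695 + (-1.440)) = -0.1275

C = -0.13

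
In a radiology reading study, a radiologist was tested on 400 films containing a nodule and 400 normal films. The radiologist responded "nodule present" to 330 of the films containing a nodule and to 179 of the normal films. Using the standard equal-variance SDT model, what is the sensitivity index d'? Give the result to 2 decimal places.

d' = 1.07

H = 330/400 = 0.8250
FA = 179/400 = 0.4475
Φ⁻¹(H) = 0.935
Φ⁻¹(FA) = -0.132
d' = z(H) − z(FA) = 0.935 − (-0.132) = 1.067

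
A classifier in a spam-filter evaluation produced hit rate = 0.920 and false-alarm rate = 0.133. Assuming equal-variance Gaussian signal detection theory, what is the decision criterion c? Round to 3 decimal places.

z(H) = z(0.920) = 1.4051
z(FA) = z(0.133) = -1.1123
c = −½·[z(H) + z(FA)] = −0.5 × (1.4051 + (-1.1123)) = -0.1464

c = -0.146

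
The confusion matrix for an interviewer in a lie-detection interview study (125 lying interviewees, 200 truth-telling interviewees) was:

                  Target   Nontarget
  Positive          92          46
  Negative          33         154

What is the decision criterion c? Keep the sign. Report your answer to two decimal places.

H = 92/125 = 0.7360
FA = 46/200 = 0.2300
z(H) = 0.6311
z(FA) = -0.7388
c = −½·[z(H) + z(FA)] = −0.5 × (0.6311 + (-0.7388)) = 0.05385
c > 0: the interviewer has a conservative response bias.

c = 0.05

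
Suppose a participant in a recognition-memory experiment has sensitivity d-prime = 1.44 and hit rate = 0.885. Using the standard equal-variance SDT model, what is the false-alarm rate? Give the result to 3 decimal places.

z(hit rate) = z(0.885) = 1.2004
z(FA) = z(H) − d' = 1.2004 − 1.44 = -0.2396
false-alarm rate = Φ(-0.2396) = 0.4053

false-alarm rate = 0.405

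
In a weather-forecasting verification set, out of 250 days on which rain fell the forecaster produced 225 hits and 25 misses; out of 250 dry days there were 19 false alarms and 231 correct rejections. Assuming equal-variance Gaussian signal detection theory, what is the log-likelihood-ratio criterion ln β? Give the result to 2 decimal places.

ln β = 0.20

H = 225/250 = 0.9000
FA = 19/250 = 0.0760
z(H) = z(0.9000) = 1.282
z(FA) = z(0.0760) = -1.433
ln β = −½·[z(H)² − z(FA)²] = −0.5 × (1.644 − 2.053) = 0.2045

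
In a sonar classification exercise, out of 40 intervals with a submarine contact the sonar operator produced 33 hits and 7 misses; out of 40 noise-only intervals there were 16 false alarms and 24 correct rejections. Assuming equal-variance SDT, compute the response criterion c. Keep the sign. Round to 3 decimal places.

c = -0.341

H = 33/40 = 0.8250
FA = 16/40 = 0.4000
Φ⁻¹(H) = Φ⁻¹(0.8250) = 0.9346
Φ⁻¹(FA) = Φ⁻¹(0.4000) = -0.2533
c = −½·[z(H) + z(FA)] = −0.5 × (0.9346 + (-0.2533)) = -0.34065
c < 0: the sonar operator has a liberal response bias.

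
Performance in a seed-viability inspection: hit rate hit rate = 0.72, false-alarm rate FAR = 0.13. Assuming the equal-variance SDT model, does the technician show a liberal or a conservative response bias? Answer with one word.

conservative

z(H) = 0.583, z(FA) = -1.126
c = −½·(z(H) + z(FA)) = 0.2715
c > 0 → conservative criterion (biased toward responding “no”).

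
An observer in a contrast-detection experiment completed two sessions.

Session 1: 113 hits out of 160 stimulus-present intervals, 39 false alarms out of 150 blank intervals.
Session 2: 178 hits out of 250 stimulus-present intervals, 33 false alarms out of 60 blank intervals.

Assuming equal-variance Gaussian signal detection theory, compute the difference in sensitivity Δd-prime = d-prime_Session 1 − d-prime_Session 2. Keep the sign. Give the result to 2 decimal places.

Δd-prime = 0.75

Session 1: z(0.7063) = 0.543, z(0.2600) = -0.643, d' = 1.186
Session 2: z(0.7120) = 0.559, z(0.5500) = 0.126, d' = 0.433
Δd' = d'_Session 1 − d'_Session 2 = 1.186 − 0.433 = 0.753
Session 1 has the higher sensitivity.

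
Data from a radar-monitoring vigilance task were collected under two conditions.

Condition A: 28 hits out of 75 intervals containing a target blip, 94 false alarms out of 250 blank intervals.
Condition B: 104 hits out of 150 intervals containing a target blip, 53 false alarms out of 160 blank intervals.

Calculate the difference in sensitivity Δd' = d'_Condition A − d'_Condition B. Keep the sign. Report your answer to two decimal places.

Condition A: z(0.3733) = -0.323, z(0.3760) = -0.316, d' = -0.007
Condition B: z(0.6933) = 0.505, z(0.3312) = -0.437, d' = 0.942
Δd' = d'_Condition A − d'_Condition B = -0.007 − 0.942 = -0.949
Condition B has the higher sensitivity.

Δd' = -0.95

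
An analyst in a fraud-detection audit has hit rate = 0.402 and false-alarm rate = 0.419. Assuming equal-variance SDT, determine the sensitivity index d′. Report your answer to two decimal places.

Φ⁻¹(H) = -0.2482
Φ⁻¹(FA) = -0.2045
d' = z(H) − z(FA) = -0.2482 − (-0.2045) = -0.0437

d′ = -0.04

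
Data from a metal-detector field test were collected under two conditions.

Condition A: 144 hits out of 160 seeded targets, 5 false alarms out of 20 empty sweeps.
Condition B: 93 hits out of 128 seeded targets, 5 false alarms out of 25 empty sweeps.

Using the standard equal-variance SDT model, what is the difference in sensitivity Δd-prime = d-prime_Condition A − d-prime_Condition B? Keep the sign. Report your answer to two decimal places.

Δd-prime = 0.51

Condition A: z(0.9000) = 1.282, z(0.2500) = -0.674, d' = 1.956
Condition B: z(0.7266) = 0.603, z(0.2000) = -0.842, d' = 1.445
Δd' = d'_Condition A − d'_Condition B = 1.956 − 1.445 = 0.511
Condition A has the higher sensitivity.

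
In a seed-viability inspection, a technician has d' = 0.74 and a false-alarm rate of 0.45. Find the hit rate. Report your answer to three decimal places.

z(false-alarm rate) = z(0.45) = -0.1257
z(H) = z(FA) + d' = -0.1257 + 0.74 = 0.6143
hit rate = Φ(0.6143) = 0.7305

hit rate = 0.731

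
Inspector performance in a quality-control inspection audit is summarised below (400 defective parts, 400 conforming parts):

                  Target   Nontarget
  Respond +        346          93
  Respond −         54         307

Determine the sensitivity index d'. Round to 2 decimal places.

H = 346/400 = 0.8650
FA = 93/400 = 0.2325
z(0.8650) = 1.1031, z(0.2325) = -0.7306
d' = z(H) − z(FA) = 1.1031 − (-0.7306) = 1.8337

d' = 1.83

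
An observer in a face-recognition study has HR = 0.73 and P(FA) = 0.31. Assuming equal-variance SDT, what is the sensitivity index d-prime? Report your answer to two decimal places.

z(H) = 0.6128
z(FA) = -0.4959
d' = z(H) − z(FA) = 0.6128 − (-0.4959) = 1.1087

d-prime = 1.11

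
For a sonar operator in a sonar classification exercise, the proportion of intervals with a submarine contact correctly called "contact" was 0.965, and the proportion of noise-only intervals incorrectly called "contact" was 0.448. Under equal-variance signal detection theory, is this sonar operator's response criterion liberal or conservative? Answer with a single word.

z(H) = 1.812, z(FA) = -0.131
c = −½·(z(H) + z(FA)) = -0.8405
c < 0 → liberal criterion (biased toward responding “yes”).

liberal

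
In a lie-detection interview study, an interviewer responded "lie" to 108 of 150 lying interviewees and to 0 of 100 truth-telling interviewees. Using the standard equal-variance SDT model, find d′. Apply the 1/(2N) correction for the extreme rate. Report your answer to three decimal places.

The false-alarm rate is 0/100 = 0, so apply the 1/(2N) correction: FA → 1/(2·100) = 0.00500.
z(H) = z(0.72000) = 0.5828
z(FA) = z(0.00500) = -2.5758
d' = 0.5828 − (-2.5758) = 3.1586

d′ = 3.159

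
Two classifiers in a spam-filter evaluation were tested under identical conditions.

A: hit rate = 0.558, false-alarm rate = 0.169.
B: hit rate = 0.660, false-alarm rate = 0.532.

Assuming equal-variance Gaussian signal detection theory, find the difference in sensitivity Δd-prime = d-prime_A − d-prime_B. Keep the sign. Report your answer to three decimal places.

A: z(0.558) = 0.1459, z(0.169) = -0.9581, d' = 1.1040
B: z(0.660) = 0.4125, z(0.532) = 0.0803, d' = 0.3322
Δd' = d'_A − d'_B = 1.1040 − 0.3322 = 0.7718
A has the higher sensitivity.

Δd-prime = 0.772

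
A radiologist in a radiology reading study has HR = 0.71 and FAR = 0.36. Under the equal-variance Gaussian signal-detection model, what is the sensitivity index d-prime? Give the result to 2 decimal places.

z(H) = z(0.71) = 0.5534
z(FA) = z(0.36) = -0.3585
d' = z(H) − z(FA) = 0.5534 − (-0.3585) = 0.9119

d-prime = 0.91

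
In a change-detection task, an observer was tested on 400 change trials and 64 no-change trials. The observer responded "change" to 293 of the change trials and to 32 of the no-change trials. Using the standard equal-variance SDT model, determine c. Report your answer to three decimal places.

H = 293/400 = 0.7325
FA = 32/64 = 0.5000
z(0.7325) = 0.6204, z(0.5000) = 0.0000
c = −½·[z(H) + z(FA)] = −0.5 × (0.6204 + 0.0000) = -0.3102

c = -0.310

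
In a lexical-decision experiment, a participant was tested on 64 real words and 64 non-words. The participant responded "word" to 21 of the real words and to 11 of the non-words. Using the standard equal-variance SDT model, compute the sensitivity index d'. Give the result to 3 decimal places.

d' = 0.502

H = 21/64 = 0.3281
FA = 11/64 = 0.1719
z(H) = z(0.3281) = -0.4452
z(FA) = z(0.1719) = -0.9467
d' = z(H) − z(FA) = -0.4452 − (-0.9467) = 0.5015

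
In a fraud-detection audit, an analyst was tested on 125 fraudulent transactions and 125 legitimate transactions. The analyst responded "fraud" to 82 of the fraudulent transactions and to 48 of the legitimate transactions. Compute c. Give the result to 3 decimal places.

c = -0.053

H = 82/125 = 0.6560
FA = 48/125 = 0.3840
z(0.6560) = 0.4016, z(0.3840) = -0.2950
c = −½·[z(H) + z(FA)] = −0.5 × (0.4016 + (-0.2950)) = -0.0533
c < 0: the analyst has a liberal response bias.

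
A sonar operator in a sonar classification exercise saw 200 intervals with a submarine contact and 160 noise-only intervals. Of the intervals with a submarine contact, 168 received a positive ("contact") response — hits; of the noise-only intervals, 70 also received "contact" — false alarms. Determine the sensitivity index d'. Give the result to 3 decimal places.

d' = 1.152

H = 168/200 = 0.8400
FA = 70/160 = 0.4375
z(H) = z(0.8400) = 0.9945
z(FA) = z(0.4375) = -0.1573
d' = z(H) − z(FA) = 0.9945 − (-0.1573) = 1.1518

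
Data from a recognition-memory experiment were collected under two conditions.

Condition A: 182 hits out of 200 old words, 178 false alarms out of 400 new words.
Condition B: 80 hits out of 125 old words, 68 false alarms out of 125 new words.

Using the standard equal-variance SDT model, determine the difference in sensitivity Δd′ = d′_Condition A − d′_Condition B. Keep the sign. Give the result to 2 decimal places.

Δd′ = 1.23

Condition A: z(0.9100) = 1.341, z(0.4450) = -0.138, d' = 1.479
Condition B: z(0.6400) = 0.358, z(0.5440) = 0.111, d' = 0.247
Δd' = d'_Condition A − d'_Condition B = 1.479 − 0.247 = 1.232
Condition A has the higher sensitivity.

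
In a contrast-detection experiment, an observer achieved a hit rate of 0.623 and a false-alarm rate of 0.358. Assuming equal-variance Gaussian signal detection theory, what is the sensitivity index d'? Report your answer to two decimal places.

d' = 0.68

Φ⁻¹(H) = 0.313
Φ⁻¹(FA) = -0.364
d' = z(H) − z(FA) = 0.313 − (-0.364) = 0.677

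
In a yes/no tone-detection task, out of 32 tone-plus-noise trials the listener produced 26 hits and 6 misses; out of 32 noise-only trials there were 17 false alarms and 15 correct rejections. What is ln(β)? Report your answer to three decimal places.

H = 26/32 = 0.8125
FA = 17/32 = 0.5312
z(H) = 0.8871
z(FA) = 0.0783
ln β = −½·[z(H)² − z(FA)²] = −0.5 × (0.7869 − 0.0061) = -0.3904

ln β = -0.390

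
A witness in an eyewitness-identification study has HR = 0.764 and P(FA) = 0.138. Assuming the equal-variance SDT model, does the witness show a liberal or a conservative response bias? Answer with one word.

z(H) = 0.719, z(FA) = -1.089
c = −½·(z(H) + z(FA)) = 0.185
c > 0 → conservative criterion (biased toward responding “no”).

conservative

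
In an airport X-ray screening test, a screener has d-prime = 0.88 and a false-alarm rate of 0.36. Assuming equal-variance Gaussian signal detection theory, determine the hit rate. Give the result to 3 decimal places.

hit rate = 0.699

z(false-alarm rate) = z(0.36) = -0.3585
z(H) = z(FA) + d' = -0.3585 + 0.88 = 0.5215
hit rate = Φ(0.5215) = 0.6990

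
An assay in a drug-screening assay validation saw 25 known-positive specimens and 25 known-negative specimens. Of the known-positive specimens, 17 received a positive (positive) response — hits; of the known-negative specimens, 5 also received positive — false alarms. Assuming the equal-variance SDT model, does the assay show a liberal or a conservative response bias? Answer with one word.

z(H) = 0.468, z(FA) = -0.842
c = −½·(z(H) + z(FA)) = 0.187
c > 0 → conservative criterion (biased toward responding “no”).

conservative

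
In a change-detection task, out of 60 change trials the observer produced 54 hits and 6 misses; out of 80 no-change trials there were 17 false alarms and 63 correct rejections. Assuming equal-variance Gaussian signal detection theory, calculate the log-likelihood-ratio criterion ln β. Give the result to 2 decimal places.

ln β = -0.50

H = 54/60 = 0.9000
FA = 17/80 = 0.2125
z(0.9000) = 1.282, z(0.2125) = -0.798
ln β = −½·[z(H)² − z(FA)²] = −0.5 × (1.644 − 0.637) = -0.5035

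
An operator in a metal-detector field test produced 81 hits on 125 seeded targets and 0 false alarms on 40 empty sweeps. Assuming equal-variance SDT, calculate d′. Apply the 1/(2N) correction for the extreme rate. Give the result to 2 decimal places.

d′ = 2.62

The false-alarm rate is 0/40 = 0, so apply the 1/(2N) correction: FA → 1/(2·40) = 0.01250.
z(H) = z(0.64800) = 0.380
z(FA) = z(0.01250) = -2.241
d' = 0.380 − (-2.241) = 2.621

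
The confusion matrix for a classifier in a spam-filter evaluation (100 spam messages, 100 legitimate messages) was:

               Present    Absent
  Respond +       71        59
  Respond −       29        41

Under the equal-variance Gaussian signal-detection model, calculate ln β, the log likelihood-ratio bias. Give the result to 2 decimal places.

H = 71/100 = 0.7100
FA = 59/100 = 0.5900
z(H) = 0.553
z(FA) = 0.228
ln β = −½·[z(H)² − z(FA)²] = −0.5 × (0.306 − 0.052) = -0.127

ln β = -0.13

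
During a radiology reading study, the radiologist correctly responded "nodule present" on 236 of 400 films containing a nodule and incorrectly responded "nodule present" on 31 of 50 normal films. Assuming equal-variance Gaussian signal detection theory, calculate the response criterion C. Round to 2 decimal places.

H = 236/400 = 0.5900
FA = 31/50 = 0.6200
z(H) = z(0.5900) = 0.228
z(FA) = z(0.6200) = 0.305
c = −½·[z(H) + z(FA)] = −0.5 × (0.228 + 0.305) = -0.2665
c < 0: the radiologist has a liberal response bias.

C = -0.27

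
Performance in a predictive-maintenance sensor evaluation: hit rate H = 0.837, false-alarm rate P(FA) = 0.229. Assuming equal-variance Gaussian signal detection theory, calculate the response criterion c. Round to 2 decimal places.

z(0.837) = 0.982, z(0.229) = -0.742
c = −½·[z(H) + z(FA)] = −0.5 × (0.982 + (-0.742)) = -0.120
c < 0: the model has a liberal response bias.

c = -0.12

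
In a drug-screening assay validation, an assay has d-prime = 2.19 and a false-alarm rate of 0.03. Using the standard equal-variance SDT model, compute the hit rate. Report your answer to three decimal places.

z(false-alarm rate) = z(0.03) = -1.8808
z(H) = z(FA) + d' = -1.8808 + 2.19 = 0.3092
hit rate = Φ(0.3092) = 0.6214

hit rate = 0.621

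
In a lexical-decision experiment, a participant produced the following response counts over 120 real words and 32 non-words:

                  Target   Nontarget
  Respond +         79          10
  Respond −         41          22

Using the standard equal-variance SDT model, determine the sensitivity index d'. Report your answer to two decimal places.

H = 79/120 = 0.6583
FA = 10/32 = 0.3125
z(H) = 0.4078
z(FA) = -0.4888
d' = z(H) − z(FA) = 0.4078 − (-0.4888) = 0.8966

d' = 0.90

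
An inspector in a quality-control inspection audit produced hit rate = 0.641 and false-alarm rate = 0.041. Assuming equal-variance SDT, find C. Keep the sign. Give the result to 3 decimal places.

z(H) = z(0.641) = 0.3611
z(FA) = z(0.041) = -1.7392
c = −½·[z(H) + z(FA)] = −0.5 × (0.3611 + (-1.7392)) = 0.68905

C = 0.689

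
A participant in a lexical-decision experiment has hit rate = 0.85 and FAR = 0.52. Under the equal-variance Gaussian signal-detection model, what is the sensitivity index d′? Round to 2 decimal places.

d′ = 0.99

Φ⁻¹(H) = Φ⁻¹(0.85) = 1.036
Φ⁻¹(FA) = Φ⁻¹(0.52) = 0.050
d' = z(H) − z(FA) = 1.036 − 0.050 = 0.986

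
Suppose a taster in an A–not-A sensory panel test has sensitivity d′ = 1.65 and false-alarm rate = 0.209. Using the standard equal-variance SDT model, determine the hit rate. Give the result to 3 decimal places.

hit rate = 0.800

z(false-alarm rate) = z(0.209) = -0.8099
z(H) = z(FA) + d' = -0.8099 + 1.65 = 0.8401
hit rate = Φ(0.8401) = 0.7996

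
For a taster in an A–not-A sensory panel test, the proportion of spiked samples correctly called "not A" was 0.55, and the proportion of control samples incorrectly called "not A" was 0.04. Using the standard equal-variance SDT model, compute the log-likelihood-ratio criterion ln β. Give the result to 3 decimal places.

z(H) = 0.1257
z(FA) = -1.7507
ln β = −½·[z(H)² − z(FA)²] = −0.5 × (0.0158 − 3.0650) = 1.5246

ln β = 1.525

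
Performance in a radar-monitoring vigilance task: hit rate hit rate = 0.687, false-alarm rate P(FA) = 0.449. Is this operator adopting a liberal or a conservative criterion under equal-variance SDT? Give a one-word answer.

z(H) = 0.487, z(FA) = -0.128
c = −½·(z(H) + z(FA)) = -0.1795
c < 0 → liberal criterion (biased toward responding “yes”).

liberal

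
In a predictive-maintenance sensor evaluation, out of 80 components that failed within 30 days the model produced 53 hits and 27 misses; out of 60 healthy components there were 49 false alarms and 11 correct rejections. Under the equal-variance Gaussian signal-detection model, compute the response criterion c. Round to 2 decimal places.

H = 53/80 = 0.6625
FA = 49/60 = 0.8167
Φ⁻¹(H) = 0.4193
Φ⁻¹(FA) = 0.9029
c = −½·[z(H) + z(FA)] = −0.5 × (0.4193 + 0.9029) = -0.6611
c < 0: the model has a liberal response bias.

c = -0.66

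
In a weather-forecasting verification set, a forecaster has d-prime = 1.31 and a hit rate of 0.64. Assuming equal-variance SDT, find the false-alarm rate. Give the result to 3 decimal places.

z(hit rate) = z(0.64) = 0.3585
z(FA) = z(H) − d' = 0.3585 − 1.31 = -0.9515
false-alarm rate = Φ(-0.9515) = 0.1707

false-alarm rate = 0.171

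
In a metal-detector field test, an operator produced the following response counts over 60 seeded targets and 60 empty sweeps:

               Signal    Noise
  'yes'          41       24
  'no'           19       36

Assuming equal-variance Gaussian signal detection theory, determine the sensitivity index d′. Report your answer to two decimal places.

d′ = 0.73

H = 41/60 = 0.6833
FA = 24/60 = 0.4000
z(H) = 0.477
z(FA) = -0.253
d' = z(H) − z(FA) = 0.477 − (-0.253) = 0.730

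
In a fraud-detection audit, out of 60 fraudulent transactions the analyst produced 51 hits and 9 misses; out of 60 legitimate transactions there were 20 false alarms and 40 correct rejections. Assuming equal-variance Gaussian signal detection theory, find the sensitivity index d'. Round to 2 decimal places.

H = 51/60 = 0.8500
FA = 20/60 = 0.3333
z(H) = z(0.8500) = 1.0364
z(FA) = z(0.3333) = -0.4308
d' = z(H) − z(FA) = 1.0364 − (-0.4308) = 1.4672

d' = 1.47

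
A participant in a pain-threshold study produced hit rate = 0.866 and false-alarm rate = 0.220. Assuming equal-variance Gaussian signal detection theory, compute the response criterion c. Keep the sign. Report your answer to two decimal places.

c = -0.17

z(H) = 1.1077
z(FA) = -0.7722
c = −½·[z(H) + z(FA)] = −0.5 × (1.1077 + (-0.7722)) = -0.16775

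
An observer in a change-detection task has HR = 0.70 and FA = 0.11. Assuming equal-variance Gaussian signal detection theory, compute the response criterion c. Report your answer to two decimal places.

Φ⁻¹(H) = 0.5244
Φ⁻¹(FA) = -1.2265
c = −½·[z(H) + z(FA)] = −0.5 × (0.5244 + (-1.2265)) = 0.35105

c = 0.35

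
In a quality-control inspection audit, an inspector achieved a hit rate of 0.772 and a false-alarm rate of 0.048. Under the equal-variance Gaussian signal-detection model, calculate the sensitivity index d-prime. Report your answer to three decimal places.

z(0.772) = 0.7454, z(0.048) = -1.6646
d' = z(H) − z(FA) = 0.7454 − (-1.6646) = 2.4100

d-prime = 2.410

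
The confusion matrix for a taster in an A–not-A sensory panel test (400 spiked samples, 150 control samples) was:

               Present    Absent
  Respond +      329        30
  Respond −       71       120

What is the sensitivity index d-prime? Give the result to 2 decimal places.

d-prime = 1.77

H = 329/400 = 0.8225
FA = 30/150 = 0.2000
Φ⁻¹(H) = 0.925
Φ⁻¹(FA) = -0.842
d' = z(H) − z(FA) = 0.925 − (-0.842) = 1.767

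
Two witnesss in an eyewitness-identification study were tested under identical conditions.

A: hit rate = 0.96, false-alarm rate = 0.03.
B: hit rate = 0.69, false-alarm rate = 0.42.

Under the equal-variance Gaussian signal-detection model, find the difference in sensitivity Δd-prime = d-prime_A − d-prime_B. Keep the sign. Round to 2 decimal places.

A: z(0.96) = 1.751, z(0.03) = -1.881, d' = 3.632
B: z(0.69) = 0.496, z(0.42) = -0.202, d' = 0.698
Δd' = d'_A − d'_B = 3.632 − 0.698 = 2.934
A has the higher sensitivity.

Δd-prime = 2.93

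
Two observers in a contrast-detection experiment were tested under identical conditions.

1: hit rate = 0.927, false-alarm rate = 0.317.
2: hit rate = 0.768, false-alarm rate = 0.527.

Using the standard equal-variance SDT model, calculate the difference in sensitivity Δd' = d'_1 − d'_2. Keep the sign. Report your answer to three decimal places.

Δd' = 1.265

1: z(0.927) = 1.4538, z(0.317) = -0.4761, d' = 1.9299
2: z(0.768) = 0.7323, z(0.527) = 0.0677, d' = 0.6646
Δd' = d'_1 − d'_2 = 1.9299 − 0.6646 = 1.2653
1 has the higher sensitivity.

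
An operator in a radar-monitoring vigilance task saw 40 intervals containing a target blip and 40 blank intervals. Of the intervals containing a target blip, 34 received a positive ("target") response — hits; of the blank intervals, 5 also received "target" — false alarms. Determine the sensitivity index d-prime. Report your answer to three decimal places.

H = 34/40 = 0.8500
FA = 5/40 = 0.1250
z(H) = z(0.8500) = 1.0364
z(FA) = z(0.1250) = -1.1503
d' = z(H) − z(FA) = 1.0364 − (-1.1503) = 2.1867

d-prime = 2.187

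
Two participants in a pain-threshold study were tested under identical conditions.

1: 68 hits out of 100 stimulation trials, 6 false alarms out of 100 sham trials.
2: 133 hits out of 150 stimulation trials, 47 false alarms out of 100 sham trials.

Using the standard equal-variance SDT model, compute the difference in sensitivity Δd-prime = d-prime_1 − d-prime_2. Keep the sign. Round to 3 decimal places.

1: z(0.6800) = 0.4677, z(0.0600) = -1.5548, d' = 2.0225
2: z(0.8867) = 1.2092, z(0.4700) = -0.0753, d' = 1.2845
Δd' = d'_1 − d'_2 = 2.0225 − 1.2845 = 0.7380
1 has the higher sensitivity.

Δd-prime = 0.738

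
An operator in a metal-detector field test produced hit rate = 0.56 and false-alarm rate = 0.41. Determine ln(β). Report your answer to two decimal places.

z(H) = 0.151
z(FA) = -0.228
ln β = −½·[z(H)² − z(FA)²] = −0.5 × (0.023 − 0.052) = 0.0145

ln β = 0.01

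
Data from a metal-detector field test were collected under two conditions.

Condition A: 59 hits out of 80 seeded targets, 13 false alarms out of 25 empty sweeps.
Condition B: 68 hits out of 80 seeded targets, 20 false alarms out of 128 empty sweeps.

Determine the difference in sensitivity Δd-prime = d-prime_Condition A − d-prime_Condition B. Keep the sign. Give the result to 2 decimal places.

Δd-prime = -1.46

Condition A: z(0.7375) = 0.636, z(0.5200) = 0.050, d' = 0.586
Condition B: z(0.8500) = 1.036, z(0.1562) = -1.010, d' = 2.046
Δd' = d'_Condition A − d'_Condition B = 0.586 − 2.046 = -1.460
Condition B has the higher sensitivity.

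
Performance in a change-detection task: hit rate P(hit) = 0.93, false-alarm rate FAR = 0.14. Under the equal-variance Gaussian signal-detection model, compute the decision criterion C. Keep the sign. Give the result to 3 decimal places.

C = -0.198

z(H) = 1.4758
z(FA) = -1.0803
c = −½·[z(H) + z(FA)] = −0.5 × (1.4758 + (-1.0803)) = -0.19775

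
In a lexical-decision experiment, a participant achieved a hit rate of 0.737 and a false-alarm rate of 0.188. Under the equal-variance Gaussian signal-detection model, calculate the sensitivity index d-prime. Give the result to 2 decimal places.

z(H) = z(0.737) = 0.6341
z(FA) = z(0.188) = -0.8853
d' = z(H) − z(FA) = 0.6341 − (-0.8853) = 1.5194

d-prime = 1.52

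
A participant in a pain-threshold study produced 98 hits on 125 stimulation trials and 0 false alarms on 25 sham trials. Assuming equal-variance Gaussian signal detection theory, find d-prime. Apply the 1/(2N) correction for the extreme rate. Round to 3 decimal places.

d-prime = 2.840

The false-alarm rate is 0/25 = 0, so apply the 1/(2N) correction: FA → 1/(2·25) = 0.02000.
z(H) = z(0.78400) = 0.7858
z(FA) = z(0.02000) = -2.0537
d' = 0.7858 − (-2.0537) = 2.8395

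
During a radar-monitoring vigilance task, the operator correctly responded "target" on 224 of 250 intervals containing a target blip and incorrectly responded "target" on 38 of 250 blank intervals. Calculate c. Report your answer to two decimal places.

H = 224/250 = 0.8960
FA = 38/250 = 0.1520
Φ⁻¹(H) = Φ⁻¹(0.8960) = 1.2591
Φ⁻¹(FA) = Φ⁻¹(0.1520) = -1.0279
c = −½·[z(H) + z(FA)] = −0.5 × (1.2591 + (-1.0279)) = -0.1156

c = -0.12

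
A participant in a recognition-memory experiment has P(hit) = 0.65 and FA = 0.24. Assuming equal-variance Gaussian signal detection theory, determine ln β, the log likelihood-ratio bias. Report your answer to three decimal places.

ln β = 0.175

Φ⁻¹(H) = Φ⁻¹(0.65) = 0.3853
Φ⁻¹(FA) = Φ⁻¹(0.24) = -0.7063
ln β = −½·[z(H)² − z(FA)²] = −0.5 × (0.1485 − 0.4989) = 0.1752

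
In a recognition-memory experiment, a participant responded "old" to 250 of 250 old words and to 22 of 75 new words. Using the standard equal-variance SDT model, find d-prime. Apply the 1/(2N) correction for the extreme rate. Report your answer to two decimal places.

d-prime = 3.42

The hit rate is 250/250 = 1, so apply the 1/(2N) correction: H → 1 − 1/(2·250) = 0.99800.
z(H) = z(0.99800) = 2.878
z(FA) = z(0.29333) = -0.544
d' = 2.878 − (-0.544) = 3.422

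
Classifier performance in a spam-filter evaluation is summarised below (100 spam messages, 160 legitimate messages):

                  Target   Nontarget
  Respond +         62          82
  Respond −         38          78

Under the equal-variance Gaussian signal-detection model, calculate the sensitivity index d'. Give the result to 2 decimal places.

d' = 0.27

H = 62/100 = 0.6200
FA = 82/160 = 0.5125
Φ⁻¹(H) = Φ⁻¹(0.6200) = 0.3055
Φ⁻¹(FA) = Φ⁻¹(0.5125) = 0.0313
d' = z(H) − z(FA) = 0.3055 − 0.0313 = 0.2742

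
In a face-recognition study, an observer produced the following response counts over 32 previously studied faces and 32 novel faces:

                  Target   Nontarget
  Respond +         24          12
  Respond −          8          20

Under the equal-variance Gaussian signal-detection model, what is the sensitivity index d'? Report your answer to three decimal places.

H = 24/32 = 0.7500
FA = 12/32 = 0.3750
z(0.7500) = 0.6745, z(0.3750) = -0.3186
d' = z(H) − z(FA) = 0.6745 − (-0.3186) = 0.9931

d' = 0.993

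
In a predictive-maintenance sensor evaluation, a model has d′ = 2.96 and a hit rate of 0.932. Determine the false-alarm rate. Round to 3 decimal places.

z(hit rate) = z(0.932) = 1.4909
z(FA) = z(H) − d' = 1.4909 − 2.96 = -1.4691
false-alarm rate = Φ(-1.4691) = 0.0709

false-alarm rate = 0.071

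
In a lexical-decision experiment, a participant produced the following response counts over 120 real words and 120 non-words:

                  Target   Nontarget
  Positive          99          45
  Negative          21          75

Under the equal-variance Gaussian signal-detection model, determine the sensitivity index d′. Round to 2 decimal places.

H = 99/120 = 0.8250
FA = 45/120 = 0.3750
z(H) = 0.935
z(FA) = -0.319
d' = z(H) − z(FA) = 0.935 − (-0.319) = 1.254

d′ = 1.25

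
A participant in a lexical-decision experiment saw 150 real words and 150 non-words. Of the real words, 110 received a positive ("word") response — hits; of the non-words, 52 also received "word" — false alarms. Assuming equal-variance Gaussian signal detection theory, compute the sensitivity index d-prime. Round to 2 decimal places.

d-prime = 1.02

H = 110/150 = 0.7333
FA = 52/150 = 0.3467
Φ⁻¹(0.7333) = 0.6228, Φ⁻¹(0.3467) = -0.3942
d' = z(H) − z(FA) = 0.6228 − (-0.3942) = 1.0170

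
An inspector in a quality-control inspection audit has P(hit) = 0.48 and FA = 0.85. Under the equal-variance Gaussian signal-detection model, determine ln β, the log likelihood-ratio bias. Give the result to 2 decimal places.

z(H) = z(0.48) = -0.050
z(FA) = z(0.85) = 1.036
ln β = −½·[z(H)² − z(FA)²] = −0.5 × (0.003 − 1.073) = 0.535

ln β = 0.54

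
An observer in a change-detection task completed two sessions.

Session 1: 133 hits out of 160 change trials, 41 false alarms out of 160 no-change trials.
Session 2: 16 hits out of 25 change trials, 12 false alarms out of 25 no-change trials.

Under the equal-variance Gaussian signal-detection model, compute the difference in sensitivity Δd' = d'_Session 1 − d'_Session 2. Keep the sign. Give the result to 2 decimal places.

Δd' = 1.21

Session 1: z(0.8313) = 0.959, z(0.2562) = -0.655, d' = 1.614
Session 2: z(0.6400) = 0.358, z(0.4800) = -0.050, d' = 0.408
Δd' = d'_Session 1 − d'_Session 2 = 1.614 − 0.408 = 1.206
Session 1 has the higher sensitivity.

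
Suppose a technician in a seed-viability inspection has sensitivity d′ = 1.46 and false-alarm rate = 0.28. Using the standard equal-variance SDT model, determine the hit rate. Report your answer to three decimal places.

z(false-alarm rate) = z(0.28) = -0.5828
z(H) = z(FA) + d' = -0.5828 + 1.46 = 0.8772
hit rate = Φ(0.8772) = 0.8098

hit rate = 0.810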